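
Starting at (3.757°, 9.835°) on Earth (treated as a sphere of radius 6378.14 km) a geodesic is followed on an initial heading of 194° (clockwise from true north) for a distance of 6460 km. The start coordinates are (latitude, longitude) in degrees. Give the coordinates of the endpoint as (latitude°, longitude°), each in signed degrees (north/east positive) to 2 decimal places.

-51.88°, -9.58°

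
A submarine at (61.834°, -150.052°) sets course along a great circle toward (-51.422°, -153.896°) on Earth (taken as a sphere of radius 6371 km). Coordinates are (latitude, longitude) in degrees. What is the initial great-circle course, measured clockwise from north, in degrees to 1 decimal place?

Δλ = -3.844° = -0.0671 rad.
y = sin Δλ · cos φ₂ = (-0.0670)(0.6236) = -0.0418
x = cos φ₁ sin φ₂ − sin φ₁ cos φ₂ cos Δλ = (0.4720)(-0.7818) − (0.8816)(0.6236)(0.9978) = -0.9175
θ = atan2(y, x) = -177.39°; adding 360° gives 182.6°.

182.6°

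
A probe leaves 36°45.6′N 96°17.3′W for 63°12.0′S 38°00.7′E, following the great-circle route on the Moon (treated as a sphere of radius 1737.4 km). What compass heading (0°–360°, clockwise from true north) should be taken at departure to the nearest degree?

149°

Δλ = 134.300° = 2.3440 rad.
y = sin Δλ · cos φ₂ = (0.7157)(0.4509) = 0.3227
x = cos φ₁ sin φ₂ − sin φ₁ cos φ₂ cos Δλ = (0.8011)(-0.8926) − (0.5985)(0.4509)(-0.6984) = -0.5266
θ = atan2(y, x) = 148.50°, so the bearing is 149°.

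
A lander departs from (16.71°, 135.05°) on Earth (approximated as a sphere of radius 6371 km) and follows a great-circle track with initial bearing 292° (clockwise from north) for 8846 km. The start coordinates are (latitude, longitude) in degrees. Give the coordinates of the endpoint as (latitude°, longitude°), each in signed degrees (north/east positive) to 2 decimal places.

Angular distance δ = d/R = 8846/6371 = 1.38848 rad; initial bearing θ = 5.0964 rad.
sin φ₂ = sin φ₁ cos δ + cos φ₁ sin δ cos θ = (0.2875)(0.1813) + (0.9578)(0.9834)(0.3746) = 0.4050, so φ₂ = 23.89°.
Δλ = atan2(sin θ sin δ cos φ₁, cos δ − sin φ₁ sin φ₂) = atan2(-0.8733, 0.0649) = -85.752°.
λ₂ = 135.050° − 85.752° = 49.30°.

23.89°, 49.30°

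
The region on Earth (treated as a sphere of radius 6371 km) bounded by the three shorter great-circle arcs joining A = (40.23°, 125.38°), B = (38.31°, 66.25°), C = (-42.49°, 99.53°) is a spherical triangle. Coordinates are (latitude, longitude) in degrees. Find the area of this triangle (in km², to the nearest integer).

29639949 km²

Side lengths (central angles): a = 1.5058, b = 1.5004, c = 0.7845 rad; semiperimeter s = 1.8953.
By l'Huilier's theorem, tan(E/4) = √[tan(s/2) tan((s−a)/2) tan((s−b)/2) tan((s−c)/2)], giving spherical excess E = 0.7302 rad.
Area = E·R² = 0.7302 × (6371)² ≈ 29639949 km².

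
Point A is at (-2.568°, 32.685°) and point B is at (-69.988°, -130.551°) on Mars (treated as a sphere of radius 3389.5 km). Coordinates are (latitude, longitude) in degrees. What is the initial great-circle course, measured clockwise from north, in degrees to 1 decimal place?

185.9°

Δλ = -163.236° = -2.8490 rad.
y = sin Δλ · cos φ₂ = (-0.2884)(0.3422) = -0.0987
x = cos φ₁ sin φ₂ − sin φ₁ cos φ₂ cos Δλ = (0.9990)(-0.9396) − (-0.0448)(0.3422)(-0.9575) = -0.9534
θ = atan2(y, x) = -174.09°; adding 360° gives 185.9°.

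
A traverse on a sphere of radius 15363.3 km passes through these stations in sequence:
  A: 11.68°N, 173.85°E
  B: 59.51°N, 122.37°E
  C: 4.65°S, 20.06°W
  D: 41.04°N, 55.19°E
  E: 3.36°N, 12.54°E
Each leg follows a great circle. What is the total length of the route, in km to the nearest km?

Leg A→B: central angle 1.0657 rad, distance 16372.5 km.
Leg B→C: central angle 2.0609 rad, distance 31661.8 km.
Leg C→D: central angle 1.4322 rad, distance 22003.0 km.
Leg D→E: central angle 0.9369 rad, distance 14393.9 km.
Total: 16372.5 + 31661.8 + 22003.0 + 14393.9 ≈ 84431 km.

84431 km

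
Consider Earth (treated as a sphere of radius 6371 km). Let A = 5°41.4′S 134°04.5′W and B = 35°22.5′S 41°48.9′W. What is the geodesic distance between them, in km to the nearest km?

With latitudes φ₁ = -5.690°, φ₂ = -35.375° and longitude difference Δλ = 92.260°:
Haversine: a = sin²(Δφ/2) + cos φ₁ cos φ₂ sin²(Δλ/2) = 0.0656 + (0.9951)(0.8154)(0.5197) = 0.48730.
Central angle c = 2·arcsin(√a) = 1.54539 rad.
Distance = R·c = 6371 × 1.5454 ≈ 9846 km.

9846 km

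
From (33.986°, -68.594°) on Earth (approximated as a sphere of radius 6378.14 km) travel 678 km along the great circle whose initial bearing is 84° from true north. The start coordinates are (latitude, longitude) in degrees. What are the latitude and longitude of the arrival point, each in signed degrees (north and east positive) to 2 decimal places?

34.40°, -61.25°

Angular distance δ = d/R = 678/6378.14 = 0.10630 rad; initial bearing θ = 1.4661 rad.
sin φ₂ = sin φ₁ cos δ + cos φ₁ sin δ cos θ = (0.5590)(0.9944) + (0.8292)(0.1061)(0.1045) = 0.5650, so φ₂ = 34.40°.
Δλ = atan2(sin θ sin δ cos φ₁, cos δ − sin φ₁ sin φ₂) = atan2(0.0875, 0.6785) = 7.348°.
λ₂ = -68.594° + 7.348° = -61.25°.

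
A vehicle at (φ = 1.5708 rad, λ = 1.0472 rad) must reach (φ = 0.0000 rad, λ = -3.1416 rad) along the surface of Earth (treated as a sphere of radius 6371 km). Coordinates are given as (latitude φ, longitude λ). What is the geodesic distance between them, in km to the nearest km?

With latitudes φ₁ = 90.000°, φ₂ = 0.000° and longitude difference Δλ = 119.999°:
Haversine: a = sin²(Δφ/2) + cos φ₁ cos φ₂ sin²(Δλ/2) = 0.5000 + (-0.0000)(1.0000)(0.7500) = 0.50000.
Central angle c = 2·arcsin(√a) = 1.57079 rad.
Distance = R·c = 6371 × 1.5708 ≈ 10008 km.

10008 km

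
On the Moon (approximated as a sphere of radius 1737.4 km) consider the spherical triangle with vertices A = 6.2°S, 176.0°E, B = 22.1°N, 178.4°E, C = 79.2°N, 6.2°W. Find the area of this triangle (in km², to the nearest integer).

114014 km²

Side lengths (central angles): a = 1.3730, b = 1.8674, c = 0.4956 rad; semiperimeter s = 1.8680.
By l'Huilier's theorem, tan(E/4) = √[tan(s/2) tan((s−a)/2) tan((s−b)/2) tan((s−c)/2)], giving spherical excess E = 0.0378 rad.
Area = E·R² = 0.0378 × (1737.4)² ≈ 114014 km².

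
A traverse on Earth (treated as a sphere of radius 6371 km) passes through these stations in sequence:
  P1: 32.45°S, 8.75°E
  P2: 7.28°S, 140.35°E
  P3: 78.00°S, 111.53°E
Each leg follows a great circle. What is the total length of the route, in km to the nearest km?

21289 km

Leg P1→P2: central angle 2.0803 rad, distance 13253.6 km.
Leg P2→P3: central angle 1.2612 rad, distance 8035.3 km.
Total: 13253.6 + 8035.3 ≈ 21289 km.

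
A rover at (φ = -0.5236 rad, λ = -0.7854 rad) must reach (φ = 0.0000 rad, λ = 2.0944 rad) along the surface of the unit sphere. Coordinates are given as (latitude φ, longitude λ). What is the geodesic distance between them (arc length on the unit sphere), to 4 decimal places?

2.5617

With latitudes φ₁ = -30.000°, φ₂ = 0.000° and longitude difference Δλ = 165.000°:
cos c = sin φ₁ sin φ₂ + cos φ₁ cos φ₂ cos Δλ = (-0.5000)(0.0000) + (0.8660)(1.0000)(-0.9659) = -0.83652,
so c = arccos(-0.83652) = 2.56169 rad.
On the unit sphere the arc length equals the central angle: 2.5617.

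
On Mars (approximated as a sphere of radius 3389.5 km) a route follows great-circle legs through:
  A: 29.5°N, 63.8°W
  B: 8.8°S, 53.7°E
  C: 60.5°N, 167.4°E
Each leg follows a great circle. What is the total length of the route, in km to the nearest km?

13452 km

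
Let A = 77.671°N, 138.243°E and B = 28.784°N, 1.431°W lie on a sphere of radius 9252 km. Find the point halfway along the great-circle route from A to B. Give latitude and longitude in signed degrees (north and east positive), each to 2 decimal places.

63.51°, 9.53°

The central angle between A and B is δ = 1.2369 rad.
With f = 0.5, the slerp weights are sin((1−f)δ)/sin δ = 0.6137 and sin(fδ)/sin δ = 0.6137.
Weighted sum of the unit vectors: (0.6137)·(-0.1593,0.1422,0.9769) + (0.6137)·(0.8762,-0.0219,0.4815) = (0.4399, 0.0738, 0.8950).
Converting back: φ = atan2(z, √(x²+y²)) = 63.51°, λ = atan2(y, x) = 9.53°.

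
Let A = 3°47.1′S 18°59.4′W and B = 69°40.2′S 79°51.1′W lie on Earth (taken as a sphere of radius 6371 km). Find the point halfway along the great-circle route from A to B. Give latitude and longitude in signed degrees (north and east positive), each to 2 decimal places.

The central angle between A and B is δ = 1.3380 rad.
With f = 0.5, the slerp weights are sin((1−f)δ)/sin δ = 0.6374 and sin(fδ)/sin δ = 0.6374.
Weighted sum of the unit vectors: (0.6374)·(0.9435,-0.3247,-0.0660) + (0.6374)·(0.0612,-0.3420,-0.9377) = (0.6404, -0.4249, -0.6398).
Converting back: φ = atan2(z, √(x²+y²)) = -39.77°, λ = atan2(y, x) = -33.57°.

-39.77°, -33.57°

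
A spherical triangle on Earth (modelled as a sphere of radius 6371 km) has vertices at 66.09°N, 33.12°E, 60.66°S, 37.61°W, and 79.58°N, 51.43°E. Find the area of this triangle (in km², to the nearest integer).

17452786 km²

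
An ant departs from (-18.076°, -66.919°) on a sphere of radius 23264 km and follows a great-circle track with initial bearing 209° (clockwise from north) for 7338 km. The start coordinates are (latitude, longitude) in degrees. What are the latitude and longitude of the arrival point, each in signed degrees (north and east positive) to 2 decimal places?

-33.57°, -77.32°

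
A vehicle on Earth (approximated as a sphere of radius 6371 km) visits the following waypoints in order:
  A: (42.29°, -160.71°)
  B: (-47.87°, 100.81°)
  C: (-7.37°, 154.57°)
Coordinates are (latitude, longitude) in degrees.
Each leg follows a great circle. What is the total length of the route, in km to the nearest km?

Leg A→B: central angle 2.1800 rad, distance 13888.7 km.
Leg B→C: central angle 1.0605 rad, distance 6756.5 km.
Total: 13888.7 + 6756.5 ≈ 20645 km.

20645 km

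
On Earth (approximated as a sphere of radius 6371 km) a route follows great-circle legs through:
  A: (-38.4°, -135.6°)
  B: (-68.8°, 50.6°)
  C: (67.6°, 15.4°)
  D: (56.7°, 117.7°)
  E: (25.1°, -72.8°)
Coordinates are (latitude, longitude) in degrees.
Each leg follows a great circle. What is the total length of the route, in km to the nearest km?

39165 km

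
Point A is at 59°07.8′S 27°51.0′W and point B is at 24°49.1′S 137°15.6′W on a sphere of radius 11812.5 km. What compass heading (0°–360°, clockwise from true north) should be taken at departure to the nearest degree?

With φ₁ = -1.0320, φ₂ = -0.4332, Δλ = -1.9096 rad, the forward-azimuth formula gives
θ = atan2( sin Δλ cos φ₂ , cos φ₁ sin φ₂ − sin φ₁ cos φ₂ cos Δλ ) = atan2(-0.8561, -0.4743) = -118.99°.
Adding 360° brings this into [0°, 360°): 241°.

241°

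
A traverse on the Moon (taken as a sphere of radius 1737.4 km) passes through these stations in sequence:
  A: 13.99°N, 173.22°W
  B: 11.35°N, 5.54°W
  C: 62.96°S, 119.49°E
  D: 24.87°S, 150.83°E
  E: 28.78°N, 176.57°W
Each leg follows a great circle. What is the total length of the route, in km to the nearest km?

Leg A→B: central angle 2.6506 rad, distance 4605.2 km.
Leg B→C: central angle 2.0165 rad, distance 3503.5 km.
Leg C→D: central angle 0.7571 rad, distance 1315.3 km.
Leg D→E: central angle 1.0844 rad, distance 1884.1 km.
Total: 4605.2 + 3503.5 + 1315.3 + 1884.1 ≈ 11308 km.

11308 km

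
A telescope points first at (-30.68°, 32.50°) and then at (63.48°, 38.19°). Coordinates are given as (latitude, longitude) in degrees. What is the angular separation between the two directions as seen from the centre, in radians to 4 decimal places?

1.6453 rad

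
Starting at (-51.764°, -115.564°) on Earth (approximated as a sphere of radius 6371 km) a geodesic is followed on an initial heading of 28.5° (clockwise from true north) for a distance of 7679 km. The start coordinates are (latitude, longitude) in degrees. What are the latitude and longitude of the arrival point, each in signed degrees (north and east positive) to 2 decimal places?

13.13°, -88.33°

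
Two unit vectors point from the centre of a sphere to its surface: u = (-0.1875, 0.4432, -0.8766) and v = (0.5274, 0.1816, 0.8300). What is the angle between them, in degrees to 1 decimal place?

138.2°

u·v = -0.7460; |u| = 1.0000, |v| = 1.0000.
cos θ = (u·v)/(|u||v|) = -0.7460, so θ = 138.2°.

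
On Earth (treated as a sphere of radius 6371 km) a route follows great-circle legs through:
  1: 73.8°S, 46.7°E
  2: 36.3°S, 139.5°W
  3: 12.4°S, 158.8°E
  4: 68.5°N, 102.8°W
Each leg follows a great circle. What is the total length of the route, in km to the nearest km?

26064 km

Leg 1→2: central angle 1.2186 rad, distance 7763.6 km.
Leg 2→3: central angle 1.0469 rad, distance 6669.5 km.
Leg 3→4: central angle 1.8256 rad, distance 11631.1 km.
Total: 7763.6 + 6669.5 + 11631.1 ≈ 26064 km.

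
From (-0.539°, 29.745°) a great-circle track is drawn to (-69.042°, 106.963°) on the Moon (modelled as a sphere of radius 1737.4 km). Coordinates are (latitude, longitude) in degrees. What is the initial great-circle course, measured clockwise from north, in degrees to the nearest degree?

Δλ = 77.218° = 1.3477 rad.
y = sin Δλ · cos φ₂ = (0.9752)(0.3577) = 0.3488
x = cos φ₁ sin φ₂ − sin φ₁ cos φ₂ cos Δλ = (1.0000)(-0.9338) − (-0.0094)(0.3577)(0.2212) = -0.9331
θ = atan2(y, x) = 159.50°, so the bearing is 160°.

160°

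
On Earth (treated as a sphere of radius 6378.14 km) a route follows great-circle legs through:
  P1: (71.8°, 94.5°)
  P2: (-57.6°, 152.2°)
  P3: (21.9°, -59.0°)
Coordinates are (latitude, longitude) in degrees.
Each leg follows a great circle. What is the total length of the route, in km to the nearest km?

Leg P1→P2: central angle 2.3641 rad, distance 15078.4 km.
Leg P2→P3: central angle 2.4041 rad, distance 15333.9 km.
Total: 15078.4 + 15333.9 ≈ 30412 km.

30412 km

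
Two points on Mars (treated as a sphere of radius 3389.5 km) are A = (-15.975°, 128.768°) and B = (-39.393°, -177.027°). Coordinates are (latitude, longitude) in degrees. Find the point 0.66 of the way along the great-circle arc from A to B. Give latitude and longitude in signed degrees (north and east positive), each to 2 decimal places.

Central angle δ = 0.9157 rad. Interpolating on the sphere with fraction f = 0.66:
P = [sin((1−f)δ)·A + sin(fδ)·B] / sin δ = 0.3863·A + 0.7166·B in Cartesian coordinates,
giving P = (-0.7856, 0.2608, -0.5611), i.e. latitude -34.13°, longitude 161.63°.

-34.13°, 161.63°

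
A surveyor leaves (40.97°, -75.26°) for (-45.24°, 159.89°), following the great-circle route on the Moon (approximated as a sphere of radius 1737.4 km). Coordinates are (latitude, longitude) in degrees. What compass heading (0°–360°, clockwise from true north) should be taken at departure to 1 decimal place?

244.8°

With φ₁ = 0.7151, φ₂ = -0.7896, Δλ = -2.1790 rad, the forward-azimuth formula gives
θ = atan2( sin Δλ cos φ₂ , cos φ₁ sin φ₂ − sin φ₁ cos φ₂ cos Δλ ) = atan2(-0.5779, -0.2723) = -115.23°.
Adding 360° brings this into [0°, 360°): 244.8°.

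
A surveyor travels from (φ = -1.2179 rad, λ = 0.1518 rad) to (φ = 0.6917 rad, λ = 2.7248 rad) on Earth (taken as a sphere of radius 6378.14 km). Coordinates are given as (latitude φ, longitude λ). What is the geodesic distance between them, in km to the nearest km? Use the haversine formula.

16183 km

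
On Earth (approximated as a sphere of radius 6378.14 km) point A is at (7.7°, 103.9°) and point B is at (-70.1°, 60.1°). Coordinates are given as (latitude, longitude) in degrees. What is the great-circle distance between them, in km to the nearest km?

9268 km

In radians: φ₁ = 0.1344, φ₂ = -1.2235, Δλ = -43.800° = -0.7645 rad.
cos c = sin φ₁ sin φ₂ + cos φ₁ cos φ₂ cos Δλ = (0.1340)(-0.9403) + (0.9910)(0.3404)(0.7218) = 0.11747,
so c = arccos(0.11747) = 1.45305 rad.
Distance = R·c = 6378.14 × 1.4531 ≈ 9268 km.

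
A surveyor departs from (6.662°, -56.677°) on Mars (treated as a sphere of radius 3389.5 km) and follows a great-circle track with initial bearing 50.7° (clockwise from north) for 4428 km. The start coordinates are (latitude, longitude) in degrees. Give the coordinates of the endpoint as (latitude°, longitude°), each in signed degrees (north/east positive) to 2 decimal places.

39.61°, 19.15°

Angular distance δ = d/R = 4428/3389.5 = 1.30639 rad; initial bearing θ = 0.8849 rad.
sin φ₂ = sin φ₁ cos δ + cos φ₁ sin δ cos θ = (0.1160)(0.2613) + (0.9932)(0.9652)(0.6334) = 0.6376, so φ₂ = 39.61°.
Δλ = atan2(sin θ sin δ cos φ₁, cos δ − sin φ₁ sin φ₂) = atan2(0.7419, 0.1874) = 75.826°.
λ₂ = -56.677° + 75.826° = 19.15°.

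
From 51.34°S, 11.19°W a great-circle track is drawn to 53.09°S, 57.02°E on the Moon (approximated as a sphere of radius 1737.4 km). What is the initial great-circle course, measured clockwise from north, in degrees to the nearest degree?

120°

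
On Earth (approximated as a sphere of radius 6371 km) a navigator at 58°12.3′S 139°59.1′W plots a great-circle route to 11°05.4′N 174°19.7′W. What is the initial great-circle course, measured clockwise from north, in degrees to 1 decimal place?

Δλ = -34.343° = -0.5994 rad.
y = sin Δλ · cos φ₂ = (-0.5642)(0.9813) = -0.5536
x = cos φ₁ sin φ₂ − sin φ₁ cos φ₂ cos Δλ = (0.5269)(0.1924) − (-0.8499)(0.9813)(0.8257) = 0.7900
θ = atan2(y, x) = -35.02°; adding 360° gives 325.0°.

325.0°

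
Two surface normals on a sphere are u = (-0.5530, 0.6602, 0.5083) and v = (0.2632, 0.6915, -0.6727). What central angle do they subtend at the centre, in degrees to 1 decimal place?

91.8°

u·v = -0.0310; |u| = 1.0000, |v| = 1.0000.
cos θ = (u·v)/(|u||v|) = -0.0310, so θ = 91.8°.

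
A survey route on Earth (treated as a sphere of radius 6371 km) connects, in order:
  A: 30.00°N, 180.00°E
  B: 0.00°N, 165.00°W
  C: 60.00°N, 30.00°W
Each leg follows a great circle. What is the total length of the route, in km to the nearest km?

Leg A→B: central angle 0.5799 rad, distance 3694.6 km.
Leg B→C: central angle 1.9322 rad, distance 12309.8 km.
Total: 3694.6 + 12309.8 ≈ 16004 km.

16004 km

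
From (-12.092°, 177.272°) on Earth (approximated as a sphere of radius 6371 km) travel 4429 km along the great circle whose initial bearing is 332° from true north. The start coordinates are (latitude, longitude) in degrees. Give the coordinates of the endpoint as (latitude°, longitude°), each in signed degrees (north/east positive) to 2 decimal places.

23.09°, 158.19°

Angular distance δ = d/R = 4429/6371 = 0.69518 rad; initial bearing θ = 5.7945 rad.
sin φ₂ = sin φ₁ cos δ + cos φ₁ sin δ cos θ = (-0.2095)(0.7679) + (0.9778)(0.6405)(0.8829) = 0.3921, so φ₂ = 23.09°.
Δλ = atan2(sin θ sin δ cos φ₁, cos δ − sin φ₁ sin φ₂) = atan2(-0.2940, 0.8501) = -19.080°.
λ₂ = 177.272° − 19.080° = 158.19°.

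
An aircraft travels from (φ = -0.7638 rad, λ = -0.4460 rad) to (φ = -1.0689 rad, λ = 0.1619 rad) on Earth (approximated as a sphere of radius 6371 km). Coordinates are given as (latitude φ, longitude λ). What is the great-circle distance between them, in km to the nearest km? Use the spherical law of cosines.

In radians: φ₁ = -0.7638, φ₂ = -1.0689, Δλ = 34.830° = 0.6079 rad.
cos c = sin φ₁ sin φ₂ + cos φ₁ cos φ₂ cos Δλ = (-0.6917)(-0.8767) + (0.7222)(0.4811)(0.8208) = 0.89157,
so c = arccos(0.89157) = 0.46999 rad.
Distance = R·c = 6371 × 0.4700 ≈ 2994 km.

2994 km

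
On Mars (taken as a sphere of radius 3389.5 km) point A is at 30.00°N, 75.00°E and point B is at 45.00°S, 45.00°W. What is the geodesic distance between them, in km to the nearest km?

With latitudes φ₁ = 30.000°, φ₂ = -45.000° and longitude difference Δλ = -120.000°:
cos c = sin φ₁ sin φ₂ + cos φ₁ cos φ₂ cos Δλ = (0.5000)(-0.7071) + (0.8660)(0.7071)(-0.5000) = -0.65974,
so c = arccos(-0.65974) = 2.29127 rad.
Distance = R·c = 3389.5 × 2.2913 ≈ 7766 km.

7766 km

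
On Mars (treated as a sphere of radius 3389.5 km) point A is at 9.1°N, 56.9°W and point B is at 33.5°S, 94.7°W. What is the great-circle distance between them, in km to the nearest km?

In radians: φ₁ = 0.1588, φ₂ = -0.5847, Δλ = -37.800° = -0.6597 rad.
cos c = sin φ₁ sin φ₂ + cos φ₁ cos φ₂ cos Δλ = (0.1582)(-0.5519) + (0.9874)(0.8339)(0.7902) = 0.56331,
so c = arccos(0.56331) = 0.97241 rad.
Distance = R·c = 3389.5 × 0.9724 ≈ 3296 km.

3296 km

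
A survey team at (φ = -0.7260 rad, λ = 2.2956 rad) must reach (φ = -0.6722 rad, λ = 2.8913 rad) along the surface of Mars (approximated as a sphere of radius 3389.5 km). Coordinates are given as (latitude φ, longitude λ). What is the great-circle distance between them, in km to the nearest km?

1546 km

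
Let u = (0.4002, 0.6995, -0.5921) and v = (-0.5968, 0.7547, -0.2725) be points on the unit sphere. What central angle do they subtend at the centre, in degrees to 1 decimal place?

u·v = 0.4504; |u| = 1.0000, |v| = 1.0000.
cos θ = (u·v)/(|u||v|) = 0.4504, so θ = 63.2°.

63.2°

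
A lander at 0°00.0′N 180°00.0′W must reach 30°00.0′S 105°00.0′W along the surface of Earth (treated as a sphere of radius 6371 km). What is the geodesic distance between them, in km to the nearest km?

8567 km

Let φ₁ = 0.0000 rad, φ₂ = -0.5236 rad, and Δλ = 1.3090 rad.
Haversine: a = sin²(Δφ/2) + cos φ₁ cos φ₂ sin²(Δλ/2) = 0.0670 + (1.0000)(0.8660)(0.3706) = 0.38793.
Central angle c = 2·arcsin(√a) = 1.34473 rad.
Distance = R·c = 6371 × 1.3447 ≈ 8567 km.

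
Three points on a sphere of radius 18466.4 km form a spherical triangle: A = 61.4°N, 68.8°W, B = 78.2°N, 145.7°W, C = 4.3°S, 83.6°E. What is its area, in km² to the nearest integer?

193040269 km²

Side lengths (central angles): a = 1.7787, b = 2.0816, c = 0.4915 rad; semiperimeter s = 2.1759.
By l'Huilier's theorem, tan(E/4) = √[tan(s/2) tan((s−a)/2) tan((s−b)/2) tan((s−c)/2)], giving spherical excess E = 0.5661 rad.
Area = E·R² = 0.5661 × (18466.4)² ≈ 193040269 km².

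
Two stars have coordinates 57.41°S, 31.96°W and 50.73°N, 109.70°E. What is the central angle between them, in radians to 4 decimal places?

2.7381 rad

With latitudes φ₁ = -57.410°, φ₂ = 50.730° and longitude difference Δλ = 141.660°:
cos c = sin φ₁ sin φ₂ + cos φ₁ cos φ₂ cos Δλ = (-0.8425)(0.7742) + (0.5386)(0.6330)(-0.7843) = -0.91969,
so c = arccos(-0.91969) = 2.73808 rad.
So the angular separation is 2.7381 rad.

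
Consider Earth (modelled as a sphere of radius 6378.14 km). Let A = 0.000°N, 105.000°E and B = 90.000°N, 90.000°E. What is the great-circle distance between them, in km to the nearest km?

With latitudes φ₁ = 0.000°, φ₂ = 90.000° and longitude difference Δλ = -15.000°:
cos c = sin φ₁ sin φ₂ + cos φ₁ cos φ₂ cos Δλ = (0.0000)(1.0000) + (1.0000)(0.0000)(0.9659) = 0.00000,
so c = arccos(0.00000) = 1.57080 rad.
Distance = R·c = 6378.14 × 1.5708 ≈ 10019 km.

10019 km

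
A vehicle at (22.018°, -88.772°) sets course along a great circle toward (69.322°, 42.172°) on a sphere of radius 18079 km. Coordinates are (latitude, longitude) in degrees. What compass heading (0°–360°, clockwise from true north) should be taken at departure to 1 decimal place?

15.6°

Δλ = 130.944° = 2.2854 rad.
y = sin Δλ · cos φ₂ = (0.7554)(0.3531) = 0.2667
x = cos φ₁ sin φ₂ − sin φ₁ cos φ₂ cos Δλ = (0.9271)(0.9356) − (0.3749)(0.3531)(-0.6553) = 0.9541
θ = atan2(y, x) = 15.62°, so the bearing is 15.6°.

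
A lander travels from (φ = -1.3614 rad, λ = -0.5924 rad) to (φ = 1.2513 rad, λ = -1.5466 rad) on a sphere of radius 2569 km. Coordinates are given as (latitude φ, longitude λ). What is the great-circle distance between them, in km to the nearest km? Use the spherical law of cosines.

In radians: φ₁ = -1.3614, φ₂ = 1.2513, Δλ = -54.672° = -0.9542 rad.
cos c = sin φ₁ sin φ₂ + cos φ₁ cos φ₂ cos Δλ = (-0.9782)(0.9494) + (0.2079)(0.3141)(0.5783) = -0.89090,
so c = arccos(-0.89090) = 2.67012 rad.
Distance = R·c = 2569 × 2.6701 ≈ 6860 km.

6860 km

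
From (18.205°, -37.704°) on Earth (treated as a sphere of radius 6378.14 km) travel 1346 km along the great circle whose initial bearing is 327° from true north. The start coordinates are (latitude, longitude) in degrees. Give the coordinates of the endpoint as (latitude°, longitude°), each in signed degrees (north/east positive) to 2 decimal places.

Angular distance δ = d/R = 1346/6378.14 = 0.21103 rad; initial bearing θ = 5.7072 rad.
sin φ₂ = sin φ₁ cos δ + cos φ₁ sin δ cos θ = (0.3124)(0.9778) + (0.9499)(0.2095)(0.8387) = 0.4724, so φ₂ = 28.19°.
Δλ = atan2(sin θ sin δ cos φ₁, cos δ − sin φ₁ sin φ₂) = atan2(-0.1084, 0.8302) = -7.437°.
λ₂ = -37.704° − 7.437° = -45.14°.

28.19°, -45.14°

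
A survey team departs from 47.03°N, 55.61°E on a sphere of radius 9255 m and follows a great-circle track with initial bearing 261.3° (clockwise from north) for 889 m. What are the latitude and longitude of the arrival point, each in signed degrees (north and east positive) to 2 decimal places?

45.93°, 47.78°

Angular distance δ = d/R = 889/9255 = 0.09606 rad; initial bearing θ = 4.5605 rad.
sin φ₂ = sin φ₁ cos δ + cos φ₁ sin δ cos θ = (0.7317)(0.9954) + (0.6816)(0.0959)(-0.1513) = 0.7184, so φ₂ = 45.93°.
Δλ = atan2(sin θ sin δ cos φ₁, cos δ − sin φ₁ sin φ₂) = atan2(-0.0646, 0.4697) = -7.834°.
λ₂ = 55.610° − 7.834° = 47.78°.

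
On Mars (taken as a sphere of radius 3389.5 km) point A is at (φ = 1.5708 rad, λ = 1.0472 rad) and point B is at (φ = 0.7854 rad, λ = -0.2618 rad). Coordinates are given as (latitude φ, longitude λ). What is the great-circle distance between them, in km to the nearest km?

2662 km

In radians: φ₁ = 1.5708, φ₂ = 0.7854, Δλ = -75.000° = -1.3090 rad.
cos c = sin φ₁ sin φ₂ + cos φ₁ cos φ₂ cos Δλ = (1.0000)(0.7071) + (-0.0000)(0.7071)(0.2588) = 0.70711,
so c = arccos(0.70711) = 0.78540 rad.
Distance = R·c = 3389.5 × 0.7854 ≈ 2662 km.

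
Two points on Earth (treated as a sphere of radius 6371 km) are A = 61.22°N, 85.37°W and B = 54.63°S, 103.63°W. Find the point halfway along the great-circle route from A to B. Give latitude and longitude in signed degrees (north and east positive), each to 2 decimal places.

3.34°, -95.35°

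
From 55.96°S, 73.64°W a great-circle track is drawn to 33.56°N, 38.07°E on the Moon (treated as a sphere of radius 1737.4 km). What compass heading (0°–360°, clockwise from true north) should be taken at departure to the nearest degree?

86°

With φ₁ = -0.9767, φ₂ = 0.5857, Δλ = 1.9497 rad, the forward-azimuth formula gives
θ = atan2( sin Δλ cos φ₂ , cos φ₁ sin φ₂ − sin φ₁ cos φ₂ cos Δλ ) = atan2(0.7742, 0.0540) = 86.01°.
So the initial bearing is 86°.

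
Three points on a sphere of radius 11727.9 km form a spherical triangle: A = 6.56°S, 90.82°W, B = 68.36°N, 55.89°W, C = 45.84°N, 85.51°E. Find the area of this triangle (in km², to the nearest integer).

28104452 km²

Side lengths (central angles): a = 1.0860, b = 2.4538, c = 1.3754 rad; semiperimeter s = 2.4576.
By l'Huilier's theorem, tan(E/4) = √[tan(s/2) tan((s−a)/2) tan((s−b)/2) tan((s−c)/2)], giving spherical excess E = 0.2043 rad.
Area = E·R² = 0.2043 × (11727.9)² ≈ 28104452 km².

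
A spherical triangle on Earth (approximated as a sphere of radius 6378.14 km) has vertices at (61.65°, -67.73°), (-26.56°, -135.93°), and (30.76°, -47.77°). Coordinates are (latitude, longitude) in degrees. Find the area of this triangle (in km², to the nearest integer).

29903151 km²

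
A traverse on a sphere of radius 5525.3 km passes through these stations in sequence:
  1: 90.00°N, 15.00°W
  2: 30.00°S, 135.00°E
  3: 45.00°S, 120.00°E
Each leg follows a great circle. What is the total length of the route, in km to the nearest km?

13412 km

Leg 1→2: central angle 2.0944 rad, distance 11572.2 km.
Leg 2→3: central angle 0.3330 rad, distance 1840.0 km.
Total: 11572.2 + 1840.0 ≈ 13412 km.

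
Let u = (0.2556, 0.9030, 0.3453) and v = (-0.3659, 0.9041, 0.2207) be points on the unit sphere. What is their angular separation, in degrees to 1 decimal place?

37.0°

u·v = 0.7991; |u| = 1.0000, |v| = 1.0000.
cos θ = (u·v)/(|u||v|) = 0.7991, so θ = 37.0°.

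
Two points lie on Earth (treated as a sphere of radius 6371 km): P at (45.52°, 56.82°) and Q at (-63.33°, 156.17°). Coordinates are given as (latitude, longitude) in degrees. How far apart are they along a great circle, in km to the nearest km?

Let φ₁ = 0.7945 rad, φ₂ = -1.1053 rad, and Δλ = 1.7340 rad.
Haversine: a = sin²(Δφ/2) + cos φ₁ cos φ₂ sin²(Δλ/2) = 0.6615 + (0.7007)(0.4489)(0.5812) = 0.84434.
Central angle c = 2·arcsin(√a) = 2.33046 rad.
Distance = R·c = 6371 × 2.3305 ≈ 14847 km.

14847 km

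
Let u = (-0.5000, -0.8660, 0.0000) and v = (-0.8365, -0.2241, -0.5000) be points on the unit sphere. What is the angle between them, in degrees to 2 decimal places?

u·v = 0.6123; |u| = 1.0000, |v| = 1.0000.
cos θ = (u·v)/(|u||v|) = 0.6123, so θ = 52.24°.

52.24°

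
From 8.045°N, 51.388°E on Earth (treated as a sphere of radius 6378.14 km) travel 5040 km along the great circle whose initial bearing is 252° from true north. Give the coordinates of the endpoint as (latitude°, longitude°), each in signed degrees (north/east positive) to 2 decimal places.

-6.83°, 8.50°

Angular distance δ = d/R = 5040/6378.14 = 0.79020 rad; initial bearing θ = 4.3982 rad.
sin φ₂ = sin φ₁ cos δ + cos φ₁ sin δ cos θ = (0.1400)(0.7037) + (0.9902)(0.7105)(-0.3090) = -0.1189, so φ₂ = -6.83°.
Δλ = atan2(sin θ sin δ cos φ₁, cos δ − sin φ₁ sin φ₂) = atan2(-0.6691, 0.7203) = -42.886°.
λ₂ = 51.388° − 42.886° = 8.50°.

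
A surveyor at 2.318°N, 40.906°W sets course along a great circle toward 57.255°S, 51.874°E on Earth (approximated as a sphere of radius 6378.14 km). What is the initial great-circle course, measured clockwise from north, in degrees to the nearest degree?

147°

Δλ = 92.780° = 1.6193 rad.
y = sin Δλ · cos φ₂ = (0.9988)(0.5409) = 0.5403
x = cos φ₁ sin φ₂ − sin φ₁ cos φ₂ cos Δλ = (0.9992)(-0.8411) − (0.0404)(0.5409)(-0.0485) = -0.8393
θ = atan2(y, x) = 147.23°, so the bearing is 147°.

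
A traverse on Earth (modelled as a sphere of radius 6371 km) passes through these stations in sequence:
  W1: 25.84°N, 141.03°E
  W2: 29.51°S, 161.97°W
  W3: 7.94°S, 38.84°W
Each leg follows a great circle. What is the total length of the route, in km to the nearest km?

Leg W1→W2: central angle 1.3573 rad, distance 8647.2 km.
Leg W2→W3: central angle 1.9856 rad, distance 12650.4 km.
Total: 8647.2 + 12650.4 ≈ 21298 km.

21298 km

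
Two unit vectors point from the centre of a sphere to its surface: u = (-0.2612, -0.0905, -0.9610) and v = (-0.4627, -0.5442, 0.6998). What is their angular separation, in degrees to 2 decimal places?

120.16°

u·v = -0.5024; |u| = 1.0000, |v| = 1.0000.
cos θ = (u·v)/(|u||v|) = -0.5024, so θ = 120.16°.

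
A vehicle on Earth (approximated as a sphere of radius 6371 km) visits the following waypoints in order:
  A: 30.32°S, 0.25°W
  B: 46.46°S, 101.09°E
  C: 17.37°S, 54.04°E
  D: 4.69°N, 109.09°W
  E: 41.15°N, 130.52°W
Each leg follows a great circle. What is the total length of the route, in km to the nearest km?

Leg A→B: central angle 1.3191 rad, distance 8404.1 km.
Leg B→C: central angle 0.8441 rad, distance 5378.1 km.
Leg C→D: central angle 2.7781 rad, distance 17699.6 km.
Leg D→E: central angle 0.7191 rad, distance 4581.5 km.
Total: 8404.1 + 5378.1 + 17699.6 + 4581.5 ≈ 36063 km.

36063 km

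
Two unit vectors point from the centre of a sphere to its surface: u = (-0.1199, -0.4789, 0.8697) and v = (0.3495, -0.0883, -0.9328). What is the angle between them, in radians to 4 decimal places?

u·v = -0.8109; |u| = 1.0000, |v| = 1.0000.
cos θ = (u·v)/(|u||v|) = -0.8108, so θ = 2.5163 rad.

2.5163 rad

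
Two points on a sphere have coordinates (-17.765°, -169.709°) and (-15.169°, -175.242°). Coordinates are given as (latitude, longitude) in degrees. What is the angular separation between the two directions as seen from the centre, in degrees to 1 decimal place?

5.9°

With latitudes φ₁ = -17.765°, φ₂ = -15.169° and longitude difference Δλ = -5.533°:
cos c = sin φ₁ sin φ₂ + cos φ₁ cos φ₂ cos Δλ = (-0.3051)(-0.2617) + (0.9523)(0.9652)(0.9953) = 0.99469,
so c = arccos(0.99469) = 0.10309 rad.
So the angular separation is 5.9°.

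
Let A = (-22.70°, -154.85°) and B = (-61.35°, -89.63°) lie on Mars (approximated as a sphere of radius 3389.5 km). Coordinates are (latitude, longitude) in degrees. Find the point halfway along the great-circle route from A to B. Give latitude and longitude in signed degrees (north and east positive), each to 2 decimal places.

-46.36°, -133.67°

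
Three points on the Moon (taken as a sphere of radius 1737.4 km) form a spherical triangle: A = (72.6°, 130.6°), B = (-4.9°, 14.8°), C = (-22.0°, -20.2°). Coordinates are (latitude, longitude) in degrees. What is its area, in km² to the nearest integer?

2431459 km²

Side lengths (central angles): a = 0.6621, b = 2.2137, c = 1.7836 rad; semiperimeter s = 2.3297.
By l'Huilier's theorem, tan(E/4) = √[tan(s/2) tan((s−a)/2) tan((s−b)/2) tan((s−c)/2)], giving spherical excess E = 0.8055 rad.
Area = E·R² = 0.8055 × (1737.4)² ≈ 2431459 km².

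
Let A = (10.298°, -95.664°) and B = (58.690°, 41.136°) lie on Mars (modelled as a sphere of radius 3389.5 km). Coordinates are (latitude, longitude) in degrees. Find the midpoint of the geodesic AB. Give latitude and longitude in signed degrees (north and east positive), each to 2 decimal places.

The central angle between A and B is δ = 1.7926 rad.
With f = 0.5, the slerp weights are sin((1−f)δ)/sin δ = 0.8006 and sin(fδ)/sin δ = 0.8006.
Weighted sum of the unit vectors: (0.8006)·(-0.0971,-0.9791,0.1788) + (0.8006)·(0.3914,0.3419,0.8544) = (0.2356, -0.5102, 0.8272).
Converting back: φ = atan2(z, √(x²+y²)) = 55.81°, λ = atan2(y, x) = -65.21°.

55.81°, -65.21°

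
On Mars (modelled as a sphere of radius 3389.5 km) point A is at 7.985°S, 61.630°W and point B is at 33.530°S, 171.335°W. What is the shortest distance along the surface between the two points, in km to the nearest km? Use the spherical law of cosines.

6012 km

With latitudes φ₁ = -7.985°, φ₂ = -33.530° and longitude difference Δλ = -109.705°:
cos c = sin φ₁ sin φ₂ + cos φ₁ cos φ₂ cos Δλ = (-0.1389)(-0.5524) + (0.9903)(0.8336)(-0.3372) = -0.20161,
so c = arccos(-0.20161) = 1.77380 rad.
Distance = R·c = 3389.5 × 1.7738 ≈ 6012 km.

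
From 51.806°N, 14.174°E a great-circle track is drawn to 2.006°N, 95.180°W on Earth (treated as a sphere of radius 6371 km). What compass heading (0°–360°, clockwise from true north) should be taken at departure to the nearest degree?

Δλ = -109.354° = -1.9086 rad.
y = sin Δλ · cos φ₂ = (-0.9435)(0.9994) = -0.9429
x = cos φ₁ sin φ₂ − sin φ₁ cos φ₂ cos Δλ = (0.6183)(0.0350) − (0.7859)(0.9994)(-0.3314) = 0.2819
θ = atan2(y, x) = -73.35°; adding 360° gives 287°.

287°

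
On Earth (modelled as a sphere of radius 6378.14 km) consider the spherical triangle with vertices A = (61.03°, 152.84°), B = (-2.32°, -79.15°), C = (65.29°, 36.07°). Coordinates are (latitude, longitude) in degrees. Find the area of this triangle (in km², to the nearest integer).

Side lengths (central angles): a = 1.7872, b = 0.7904, c = 1.9107 rad; semiperimeter s = 2.2442.
By l'Huilier's theorem, tan(E/4) = √[tan(s/2) tan((s−a)/2) tan((s−b)/2) tan((s−c)/2)], giving spherical excess E = 1.0506 rad.
Area = E·R² = 1.0506 × (6378.14)² ≈ 42737874 km².

42737874 km²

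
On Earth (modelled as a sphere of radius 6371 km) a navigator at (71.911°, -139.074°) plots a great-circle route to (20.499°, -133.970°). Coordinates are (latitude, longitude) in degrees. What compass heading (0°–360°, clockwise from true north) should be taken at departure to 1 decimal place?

173.9°

With φ₁ = 1.2551, φ₂ = 0.3578, Δλ = 0.0891 rad, the forward-azimuth formula gives
θ = atan2( sin Δλ cos φ₂ , cos φ₁ sin φ₂ − sin φ₁ cos φ₂ cos Δλ ) = atan2(0.0833, -0.7781) = 173.89°.
So the initial bearing is 173.9°.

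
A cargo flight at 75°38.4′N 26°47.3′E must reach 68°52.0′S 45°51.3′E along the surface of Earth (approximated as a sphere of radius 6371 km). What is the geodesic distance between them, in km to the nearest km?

With latitudes φ₁ = 75.640°, φ₂ = -68.867° and longitude difference Δλ = 19.067°:
cos c = sin φ₁ sin φ₂ + cos φ₁ cos φ₂ cos Δλ = (0.9688)(-0.9327) + (0.2480)(0.3605)(0.9451) = -0.81909,
so c = arccos(-0.81909) = 2.53062 rad.
Distance = R·c = 6371 × 2.5306 ≈ 16123 km.

16123 km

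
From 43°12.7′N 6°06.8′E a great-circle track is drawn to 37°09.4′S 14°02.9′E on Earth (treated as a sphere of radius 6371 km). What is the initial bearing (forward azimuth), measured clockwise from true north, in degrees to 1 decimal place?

Δλ = 7.935° = 0.1385 rad.
y = sin Δλ · cos φ₂ = (0.1380)(0.7970) = 0.1100
x = cos φ₁ sin φ₂ − sin φ₁ cos φ₂ cos Δλ = (0.7288)(-0.6040) − (0.6847)(0.7970)(0.9904) = -0.9807
θ = atan2(y, x) = 173.60°, so the bearing is 173.6°.

173.6°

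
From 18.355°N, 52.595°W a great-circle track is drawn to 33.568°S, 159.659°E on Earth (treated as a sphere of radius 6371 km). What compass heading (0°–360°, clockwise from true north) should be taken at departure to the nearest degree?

With φ₁ = 0.3204, φ₂ = -0.5859, Δλ = -2.5787 rad, the forward-azimuth formula gives
θ = atan2( sin Δλ cos φ₂ , cos φ₁ sin φ₂ − sin φ₁ cos φ₂ cos Δλ ) = atan2(-0.4447, -0.3029) = -124.26°.
Adding 360° brings this into [0°, 360°): 236°.

236°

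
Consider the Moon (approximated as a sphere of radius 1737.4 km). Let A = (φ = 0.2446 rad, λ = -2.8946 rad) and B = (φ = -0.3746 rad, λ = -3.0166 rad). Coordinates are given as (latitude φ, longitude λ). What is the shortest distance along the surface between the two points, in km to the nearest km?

1096 km

Let φ₁ = 0.2446 rad, φ₂ = -0.3746 rad, and Δλ = -0.1220 rad.
cos c = sin φ₁ sin φ₂ + cos φ₁ cos φ₂ cos Δλ = (0.2422)(-0.3659) + (0.9702)(0.9307)(0.9926) = 0.80763,
so c = arccos(0.80763) = 0.63067 rad.
Distance = R·c = 1737.4 × 0.6307 ≈ 1096 km.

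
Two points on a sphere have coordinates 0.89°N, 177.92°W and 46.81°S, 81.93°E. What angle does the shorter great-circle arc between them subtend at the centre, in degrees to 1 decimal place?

With latitudes φ₁ = 0.890°, φ₂ = -46.810° and longitude difference Δλ = -100.150°:
cos c = sin φ₁ sin φ₂ + cos φ₁ cos φ₂ cos Δλ = (0.0155)(-0.7291) + (0.9999)(0.6844)(-0.1762) = -0.13192,
so c = arccos(-0.13192) = 1.70310 rad.
So the angular separation is 97.6°.

97.6°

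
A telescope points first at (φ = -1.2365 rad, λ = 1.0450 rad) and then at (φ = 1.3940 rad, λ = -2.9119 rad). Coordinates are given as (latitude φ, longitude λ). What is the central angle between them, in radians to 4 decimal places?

With latitudes φ₁ = -70.846°, φ₂ = 79.870° and longitude difference Δλ = 133.286°:
Haversine: a = sin²(Δφ/2) + cos φ₁ cos φ₂ sin²(Δλ/2) = 0.9361 + (0.3281)(0.1759)(0.8428) = 0.98474.
Central angle c = 2·arcsin(√a) = 2.89391 rad.
So the angular separation is 2.8939 rad.

2.8939 rad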